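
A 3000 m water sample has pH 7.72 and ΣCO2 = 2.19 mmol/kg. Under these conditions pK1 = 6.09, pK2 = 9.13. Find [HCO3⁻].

α₁ = 1 / (1 + [H⁺]/K1 + K2/[H⁺]) = 1 / (1 + 10^-1.63 + 10^-1.41)
   = 1 / (1 + 0.023442 + 0.038905) = 1/1.0623 = 0.9413
[HCO3⁻] = α₁ × DIC = 0.9413 × 2.19 = 2.06 mmol/kg

[HCO3⁻] = 2.06 mmol/kg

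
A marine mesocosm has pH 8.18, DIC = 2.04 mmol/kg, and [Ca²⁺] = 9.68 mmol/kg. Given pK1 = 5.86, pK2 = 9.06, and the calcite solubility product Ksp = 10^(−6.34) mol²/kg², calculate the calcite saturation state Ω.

Ω = 5.01

α₂ = 1 / (1 + [H⁺]/K2 + [H⁺]²/(K1K2)) = 1 / (1 + 10^+0.88 + 10^-1.44)
   = 1 / (1 + 7.5858 + 0.036308) = 1/8.6221 = 0.1160
[CO3²⁻] = α₂ × DIC = 0.1160 × 2.04 = 0.2366 mmol/kg
Ksp = 10^(−6.34) = 4.571×10^-7
Ω = [Ca²⁺][CO3²⁻]/Ksp = (9.68×10^-3)(2.366×10^-4) / 4.571×10^-7 = 5.01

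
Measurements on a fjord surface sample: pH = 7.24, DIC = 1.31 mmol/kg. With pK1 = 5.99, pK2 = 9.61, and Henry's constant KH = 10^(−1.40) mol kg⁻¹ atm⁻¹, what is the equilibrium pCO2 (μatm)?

α₀ = 1 / (1 + K1/[H⁺] + K1K2/[H⁺]²) = 1 / (1 + 10^+1.25 + 10^-1.12)
   = 1 / (1 + 17.783 + 0.075858) = 1/18.859 = 0.05303
[CO2*] = α₀ × DIC = 0.05303 × 1.31 = 0.06946 mmol/kg
pCO2 = [CO2*]/KH = 6.946×10^-5 / 3.981×10^-2 = 1740 μatm

pCO2 = 1740 μatm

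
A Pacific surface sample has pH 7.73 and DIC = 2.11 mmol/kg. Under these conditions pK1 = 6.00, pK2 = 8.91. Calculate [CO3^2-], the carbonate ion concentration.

[CO3²⁻] = 0.129 mmol/kg

α₂ = 1 / (1 + [H⁺]/K2 + [H⁺]²/(K1K2)) = 1 / (1 + 10^+1.18 + 10^-0.55)
   = 1 / (1 + 15.136 + 0.28184) = 1/16.417 = 0.06091
[CO3²⁻] = α₂ × DIC = 0.06091 × 2.11 = 0.129 mmol/kg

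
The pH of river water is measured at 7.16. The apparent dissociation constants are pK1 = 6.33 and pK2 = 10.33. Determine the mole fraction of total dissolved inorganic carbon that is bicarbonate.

α₁ = 0.871

α₁ = 1 / (1 + [H⁺]/K1 + K2/[H⁺]) = 1 / (1 + 10^-0.83 + 10^-3.17)
   = 1 / (1 + 0.14791 + 0.00067608) = 1/1.1486 = 0.8706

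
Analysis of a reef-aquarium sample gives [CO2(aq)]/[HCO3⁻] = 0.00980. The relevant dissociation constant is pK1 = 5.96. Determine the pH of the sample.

From K1 = [H⁺][HCO3⁻]/[CO2(aq)]:  pH = pK1 − log₁₀([CO2(aq)]/[HCO3⁻])
log₁₀(0.00980) = -2.009
pH = 5.96 − (-2.009) = 7.97

pH = 7.97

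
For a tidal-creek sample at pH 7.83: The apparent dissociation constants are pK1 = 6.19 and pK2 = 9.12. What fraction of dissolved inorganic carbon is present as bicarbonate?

α₁ = 0.931

α₁ = 1 / (1 + [H⁺]/K1 + K2/[H⁺]) = 1 / (1 + 10^-1.64 + 10^-1.29)
   = 1 / (1 + 0.022909 + 0.051286) = 1/1.0742 = 0.9309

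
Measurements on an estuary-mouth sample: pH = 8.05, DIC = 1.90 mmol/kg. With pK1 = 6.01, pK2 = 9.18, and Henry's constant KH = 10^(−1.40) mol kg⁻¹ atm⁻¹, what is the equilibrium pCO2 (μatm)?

pCO2 = 402 μatm

α₀ = 1 / (1 + K1/[H⁺] + K1K2/[H⁺]²) = 1 / (1 + 10^+2.04 + 10^+0.91)
   = 1 / (1 + 109.65 + 8.1283) = 1/118.78 = 0.008419
[CO2*] = α₀ × DIC = 0.008419 × 1.90 = 0.01600 mmol/kg = 16.00 μmol/kg
pCO2 = [CO2*]/KH = 1.600×10^-5 / 3.981×10^-2 = 402 μatm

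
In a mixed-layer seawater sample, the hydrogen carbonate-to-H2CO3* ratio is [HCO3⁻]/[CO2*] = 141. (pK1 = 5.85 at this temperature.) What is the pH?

pH = 8.00

From K1 = [H⁺][HCO3⁻]/[CO2*]:  pH = pK1 + log₁₀([HCO3⁻]/[CO2*])
log₁₀(141) = +2.149
pH = 5.85 + (+2.149) = 8.00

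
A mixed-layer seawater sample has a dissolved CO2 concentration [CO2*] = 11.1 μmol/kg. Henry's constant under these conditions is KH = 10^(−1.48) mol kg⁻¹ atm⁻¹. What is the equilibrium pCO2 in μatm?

KH = 10^(−1.48) = 3.311×10^-2 mol kg⁻¹ atm⁻¹
pCO2 = [CO2*]/KH = 11.1×10^-6 / 3.311×10^-2 = 3.35×10^-4 atm = 335 μatm

pCO2 = 335 μatm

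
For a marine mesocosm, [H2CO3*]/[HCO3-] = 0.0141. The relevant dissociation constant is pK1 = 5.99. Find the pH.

From K1 = [H⁺][HCO3-]/[H2CO3*]:  pH = pK1 − log₁₀([H2CO3*]/[HCO3-])
log₁₀(0.0141) = -1.851
pH = 5.99 − (-1.851) = 7.84

pH = 7.84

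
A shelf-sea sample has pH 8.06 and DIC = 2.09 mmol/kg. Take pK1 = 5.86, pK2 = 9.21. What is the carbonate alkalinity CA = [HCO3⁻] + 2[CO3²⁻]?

CA = [HCO3⁻] + 2[CO3²⁻] = (α₁ + 2α₂)·DIC
At pH 8.06: [H⁺]/K1 = 10^-2.20 = 0.0063096, K2/[H⁺] = 10^-1.15 = 0.070795
α₁ = 1/(1 + 0.0063096 + 0.070795) = 1/1.0771 = 0.9284; α₂ = α₁·K2/[H⁺] = 0.06573
α₁ + 2α₂ = 1.0599
CA = 1.0599 × 2.09 = 2.22 mmol/kg

CA = 2.22 mmol/kg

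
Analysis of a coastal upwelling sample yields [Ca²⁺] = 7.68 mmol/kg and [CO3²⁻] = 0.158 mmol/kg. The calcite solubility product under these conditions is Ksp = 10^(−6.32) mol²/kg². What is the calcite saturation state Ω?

Ksp = 10^(−6.32) = 4.786×10^-7
Ω = [Ca²⁺][CO3²⁻]/Ksp = (7.68×10^-3)(0.158×10^-3) / 4.786×10^-7 = 2.54

Ω = 2.54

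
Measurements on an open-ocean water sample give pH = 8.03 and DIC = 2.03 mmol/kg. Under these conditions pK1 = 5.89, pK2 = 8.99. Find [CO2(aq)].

α₀ = 1 / (1 + K1/[H⁺] + K1K2/[H⁺]²) = 1 / (1 + 10^+2.14 + 10^+1.18)
   = 1 / (1 + 138.04 + 15.136) = 1/154.17 = 0.006486
[CO2*] = α₀ × DIC = 0.006486 × 2.03 = 0.0132 mmol/kg = 13.2 μmol/kg

[CO2*] = 13.2 μmol/kg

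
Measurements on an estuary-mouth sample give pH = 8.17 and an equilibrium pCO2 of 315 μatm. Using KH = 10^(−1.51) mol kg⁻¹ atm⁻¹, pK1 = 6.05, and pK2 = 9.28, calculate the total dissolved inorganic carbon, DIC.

DIC = 1.39 mmol/kg

[CO2*] = KH · pCO2 = 10^(−1.51) × 315×10^-6 = 9.734×10^-6 mol/kg
α₀ = 1/(1 + K1/[H⁺] + K1K2/[H⁺]²) = 1/(1 + 10^+2.12 + 10^+1.01) = 0.006990
DIC = [CO2*]/α₀ = 9.734×10^-6 / 0.006990 = 1.39 mmol/kg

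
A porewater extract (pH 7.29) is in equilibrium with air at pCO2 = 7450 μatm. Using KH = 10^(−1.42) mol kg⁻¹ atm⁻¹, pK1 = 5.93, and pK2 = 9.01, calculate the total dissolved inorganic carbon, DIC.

[CO2*] = KH · pCO2 = 10^(−1.42) × 7450×10^-6 = 2.832×10^-4 mol/kg
α₀ = 1/(1 + K1/[H⁺] + K1K2/[H⁺]²) = 1/(1 + 10^+1.36 + 10^-0.36) = 0.04108
DIC = [CO2*]/α₀ = 2.832×10^-4 / 0.04108 = 6.90 mmol/kg

DIC = 6.90 mmol/kg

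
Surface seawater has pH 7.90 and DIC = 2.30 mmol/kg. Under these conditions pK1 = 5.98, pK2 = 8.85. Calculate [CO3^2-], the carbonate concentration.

[CO3²⁻] = 0.230 mmol/kg

α₂ = 1 / (1 + [H⁺]/K2 + [H⁺]²/(K1K2)) = 1 / (1 + 10^+0.95 + 10^-0.97)
   = 1 / (1 + 8.9125 + 0.10715) = 1/10.020 = 0.09980
[CO3²⁻] = α₂ × DIC = 0.09980 × 2.30 = 0.230 mmol/kg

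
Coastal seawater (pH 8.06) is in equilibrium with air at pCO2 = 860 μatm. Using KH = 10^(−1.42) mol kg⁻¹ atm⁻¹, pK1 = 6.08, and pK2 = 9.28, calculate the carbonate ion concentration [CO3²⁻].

[CO3²⁻] = 0.188 mmol/kg

[CO2*] = KH · pCO2 = 10^(−1.42) × 860×10^-6 = 3.270×10^-5 mol/kg
α₀ = 1/(1 + K1/[H⁺] + K1K2/[H⁺]²) = 1/(1 + 10^+1.98 + 10^+0.76) = 0.009780
DIC = [CO2*]/α₀ = 3.270×10^-5 / 0.009780 = 3.343 mmol/kg
[CO3²⁻] = α₂·DIC; α₂ = 0.05628, so [CO3²⁻] = 0.05628 × 3.343 = 0.188 mmol/kg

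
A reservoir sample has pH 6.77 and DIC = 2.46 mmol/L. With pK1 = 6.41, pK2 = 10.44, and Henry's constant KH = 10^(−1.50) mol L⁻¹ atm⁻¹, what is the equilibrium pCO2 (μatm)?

pCO2 = 2.36×10^4 μatm

α₀ = 1 / (1 + K1/[H⁺] + K1K2/[H⁺]²) = 1 / (1 + 10^+0.36 + 10^-3.31)
   = 1 / (1 + 2.2909 + 0.00048978) = 1/3.2914 = 0.3038
[CO2*] = α₀ × DIC = 0.3038 × 2.46 = 0.7474 mmol/L
pCO2 = [CO2*]/KH = 7.474×10^-4 / 3.162×10^-2 = 2.36×10^4 μatm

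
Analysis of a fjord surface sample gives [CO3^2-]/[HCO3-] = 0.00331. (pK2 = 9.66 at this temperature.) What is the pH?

From K2 = [H⁺][CO3^2-]/[HCO3-]:  pH = pK2 + log₁₀([CO3^2-]/[HCO3-])
log₁₀(0.00331) = -2.480
pH = 9.66 + (-2.480) = 7.18

pH = 7.18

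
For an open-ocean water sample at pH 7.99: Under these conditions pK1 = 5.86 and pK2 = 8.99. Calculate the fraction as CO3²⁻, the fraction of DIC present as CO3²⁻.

α₂ = 0.0903

α₂ = 1 / (1 + [H⁺]/K2 + [H⁺]²/(K1K2)) = 1 / (1 + 10^+1.00 + 10^-1.13)
   = 1 / (1 + 10.000 + 0.074131) = 1/11.074 = 0.09030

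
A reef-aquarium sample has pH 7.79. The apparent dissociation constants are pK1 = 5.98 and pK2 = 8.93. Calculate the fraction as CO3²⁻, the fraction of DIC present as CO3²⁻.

α₂ = 0.0666

α₂ = 1 / (1 + [H⁺]/K2 + [H⁺]²/(K1K2)) = 1 / (1 + 10^+1.14 + 10^-0.67)
   = 1 / (1 + 13.804 + 0.21380) = 1/15.018 = 0.06659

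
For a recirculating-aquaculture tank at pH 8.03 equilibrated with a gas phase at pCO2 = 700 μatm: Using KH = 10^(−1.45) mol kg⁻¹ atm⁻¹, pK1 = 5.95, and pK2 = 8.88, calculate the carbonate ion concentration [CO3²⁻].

[CO3²⁻] = 0.422 mmol/kg

[CO2*] = KH · pCO2 = 10^(−1.45) × 700×10^-6 = 2.484×10^-5 mol/kg
α₀ = 1/(1 + K1/[H⁺] + K1K2/[H⁺]²) = 1/(1 + 10^+2.08 + 10^+1.23) = 0.007235
DIC = [CO2*]/α₀ = 2.484×10^-5 / 0.007235 = 3.433 mmol/kg
[CO3²⁻] = α₂·DIC; α₂ = 0.1229, so [CO3²⁻] = 0.1229 × 3.433 = 0.422 mmol/kg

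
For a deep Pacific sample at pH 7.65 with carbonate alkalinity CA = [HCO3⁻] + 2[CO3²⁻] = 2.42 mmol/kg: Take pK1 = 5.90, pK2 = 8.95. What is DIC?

DIC = 2.35 mmol/kg

CA = [HCO3⁻] + 2[CO3²⁻] = (α₁ + 2α₂)·DIC
At pH 7.65: [H⁺]/K1 = 10^-1.75 = 0.017783, K2/[H⁺] = 10^-1.30 = 0.050119
α₁ = 1/(1 + 0.017783 + 0.050119) = 1/1.0679 = 0.9364; α₂ = α₁·K2/[H⁺] = 0.04693
α₁ + 2α₂ = 1.0303
DIC = CA / (α₁ + 2α₂) = 2.42 / 1.0303 = 2.35 mmol/kg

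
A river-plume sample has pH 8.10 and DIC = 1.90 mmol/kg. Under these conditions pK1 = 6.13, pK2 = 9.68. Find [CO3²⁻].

α₂ = 1 / (1 + [H⁺]/K2 + [H⁺]²/(K1K2)) = 1 / (1 + 10^+1.58 + 10^-0.39)
   = 1 / (1 + 38.019 + 0.40738) = 1/39.426 = 0.02536
[CO3²⁻] = α₂ × DIC = 0.02536 × 1.90 = 0.0482 mmol/kg

[CO3²⁻] = 0.0482 mmol/kg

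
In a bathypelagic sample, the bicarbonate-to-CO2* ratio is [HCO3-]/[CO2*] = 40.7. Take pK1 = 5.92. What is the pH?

From K1 = [H⁺][HCO3-]/[CO2*]:  pH = pK1 + log₁₀([HCO3-]/[CO2*])
log₁₀(40.7) = +1.610
pH = 5.92 + (+1.610) = 7.53

pH = 7.53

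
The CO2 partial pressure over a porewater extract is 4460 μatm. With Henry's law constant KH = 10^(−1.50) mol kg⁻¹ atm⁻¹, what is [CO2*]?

KH = 10^(−1.50) = 3.162×10^-2 mol kg⁻¹ atm⁻¹
[CO2*] = KH · pCO2 = 3.162×10^-2 × 4460×10^-6 atm = 1.41×10^-4 mol/kg

[CO2*] = 141 μmol/kg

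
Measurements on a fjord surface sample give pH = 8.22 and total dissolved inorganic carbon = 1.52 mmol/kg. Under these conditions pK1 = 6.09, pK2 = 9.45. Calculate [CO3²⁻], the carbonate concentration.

[CO3²⁻] = 0.0839 mmol/kg

α₂ = 1 / (1 + [H⁺]/K2 + [H⁺]²/(K1K2)) = 1 / (1 + 10^+1.23 + 10^-0.90)
   = 1 / (1 + 16.982 + 0.12589) = 1/18.108 = 0.05522
[CO3²⁻] = α₂ × DIC = 0.05522 × 1.52 = 0.0839 mmol/kg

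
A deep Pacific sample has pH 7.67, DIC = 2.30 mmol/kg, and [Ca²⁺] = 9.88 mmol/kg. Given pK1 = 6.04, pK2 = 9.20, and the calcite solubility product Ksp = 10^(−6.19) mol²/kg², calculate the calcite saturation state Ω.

α₂ = 1 / (1 + [H⁺]/K2 + [H⁺]²/(K1K2)) = 1 / (1 + 10^+1.53 + 10^-0.10)
   = 1 / (1 + 33.884 + 0.79433) = 1/35.679 = 0.02803
[CO3²⁻] = α₂ × DIC = 0.02803 × 2.30 = 0.06446 mmol/kg
Ksp = 10^(−6.19) = 6.457×10^-7
Ω = [Ca²⁺][CO3²⁻]/Ksp = (9.88×10^-3)(6.446×10^-5) / 6.457×10^-7 = 0.986

Ω = 0.986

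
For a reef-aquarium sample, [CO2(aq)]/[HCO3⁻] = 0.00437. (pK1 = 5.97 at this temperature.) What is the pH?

From K1 = [H⁺][HCO3⁻]/[CO2(aq)]:  pH = pK1 − log₁₀([CO2(aq)]/[HCO3⁻])
log₁₀(0.00437) = -2.360
pH = 5.97 − (-2.360) = 8.33

pH = 8.33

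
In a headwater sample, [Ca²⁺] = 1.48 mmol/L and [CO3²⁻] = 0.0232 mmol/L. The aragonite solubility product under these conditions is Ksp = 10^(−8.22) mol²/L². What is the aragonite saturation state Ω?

Ω = 5.70

Ksp = 10^(−8.22) = 6.026×10^-9
Ω = [Ca²⁺][CO3²⁻]/Ksp = (1.48×10^-3)(0.0232×10^-3) / 6.026×10^-9 = 5.70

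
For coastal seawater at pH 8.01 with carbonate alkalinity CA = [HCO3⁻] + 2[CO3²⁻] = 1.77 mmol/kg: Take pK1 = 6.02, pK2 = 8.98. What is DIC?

CA = [HCO3⁻] + 2[CO3²⁻] = (α₁ + 2α₂)·DIC
At pH 8.01: [H⁺]/K1 = 10^-1.99 = 0.010233, K2/[H⁺] = 10^-0.97 = 0.10715
α₁ = 1/(1 + 0.010233 + 0.10715) = 1/1.1174 = 0.8949; α₂ = α₁·K2/[H⁺] = 0.09590
α₁ + 2α₂ = 1.0867
DIC = CA / (α₁ + 2α₂) = 1.77 / 1.0867 = 1.63 mmol/kg

DIC = 1.63 mmol/kg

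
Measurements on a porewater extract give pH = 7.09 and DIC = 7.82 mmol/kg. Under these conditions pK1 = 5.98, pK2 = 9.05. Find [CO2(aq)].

[CO2*] = 0.558 mmol/kg

α₀ = 1 / (1 + K1/[H⁺] + K1K2/[H⁺]²) = 1 / (1 + 10^+1.11 + 10^-0.85)
   = 1 / (1 + 12.882 + 0.14125) = 1/14.024 = 0.07131
[CO2*] = α₀ × DIC = 0.07131 × 7.82 = 0.558 mmol/kg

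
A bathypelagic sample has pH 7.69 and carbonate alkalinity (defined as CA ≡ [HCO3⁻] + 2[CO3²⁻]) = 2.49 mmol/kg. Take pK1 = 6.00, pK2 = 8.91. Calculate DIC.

DIC = 2.40 mmol/kg

CA = [HCO3⁻] + 2[CO3²⁻] = (α₁ + 2α₂)·DIC
At pH 7.69: [H⁺]/K1 = 10^-1.69 = 0.020417, K2/[H⁺] = 10^-1.22 = 0.060256
α₁ = 1/(1 + 0.020417 + 0.060256) = 1/1.0807 = 0.9253; α₂ = α₁·K2/[H⁺] = 0.05576
α₁ + 2α₂ = 1.0369
DIC = CA / (α₁ + 2α₂) = 2.49 / 1.0369 = 2.40 mmol/kg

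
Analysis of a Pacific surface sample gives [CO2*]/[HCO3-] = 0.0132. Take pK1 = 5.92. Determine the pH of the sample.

pH = 7.80

From K1 = [H⁺][HCO3-]/[CO2*]:  pH = pK1 − log₁₀([CO2*]/[HCO3-])
log₁₀(0.0132) = -1.879
pH = 5.92 − (-1.879) = 7.80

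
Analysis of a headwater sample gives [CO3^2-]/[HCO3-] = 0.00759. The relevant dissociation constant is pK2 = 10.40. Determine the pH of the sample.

pH = 8.28

From K2 = [H⁺][CO3^2-]/[HCO3-]:  pH = pK2 + log₁₀([CO3^2-]/[HCO3-])
log₁₀(0.00759) = -2.120
pH = 10.40 + (-2.120) = 8.28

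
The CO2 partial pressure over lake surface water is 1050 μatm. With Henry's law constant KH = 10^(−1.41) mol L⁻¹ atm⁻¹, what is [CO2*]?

[CO2*] = 40.8 μmol/L

KH = 10^(−1.41) = 3.890×10^-2 mol L⁻¹ atm⁻¹
[CO2*] = KH · pCO2 = 3.890×10^-2 × 1050×10^-6 atm = 4.08×10^-5 mol/L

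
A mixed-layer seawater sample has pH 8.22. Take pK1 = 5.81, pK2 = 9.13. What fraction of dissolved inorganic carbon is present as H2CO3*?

α₀ = 0.00345

α₀ = 1 / (1 + K1/[H⁺] + K1K2/[H⁺]²) = 1 / (1 + 10^+2.41 + 10^+1.50)
   = 1 / (1 + 257.04 + 31.623) = 1/289.66 = 0.003452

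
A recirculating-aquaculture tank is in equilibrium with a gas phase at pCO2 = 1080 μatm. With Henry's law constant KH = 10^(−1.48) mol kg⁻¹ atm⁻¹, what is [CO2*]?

KH = 10^(−1.48) = 3.311×10^-2 mol kg⁻¹ atm⁻¹
[CO2*] = KH · pCO2 = 3.311×10^-2 × 1080×10^-6 atm = 3.58×10^-5 mol/kg

[CO2*] = 35.8 μmol/kg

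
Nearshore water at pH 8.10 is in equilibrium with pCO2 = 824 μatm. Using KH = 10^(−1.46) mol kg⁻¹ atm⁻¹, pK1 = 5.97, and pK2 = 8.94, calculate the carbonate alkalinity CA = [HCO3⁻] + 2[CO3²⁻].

CA = 4.97 mmol/kg

[CO2*] = KH · pCO2 = 10^(−1.46) × 824×10^-6 = 2.857×10^-5 mol/kg
α₀ = 1/(1 + K1/[H⁺] + K1K2/[H⁺]²) = 1/(1 + 10^+2.13 + 10^+1.29) = 0.006435
DIC = [CO2*]/α₀ = 2.857×10^-5 / 0.006435 = 4.440 mmol/kg
CA = (α₁ + 2α₂)·DIC = (0.8681 + 2×0.1255) × 4.440 = 4.97 mmol/kg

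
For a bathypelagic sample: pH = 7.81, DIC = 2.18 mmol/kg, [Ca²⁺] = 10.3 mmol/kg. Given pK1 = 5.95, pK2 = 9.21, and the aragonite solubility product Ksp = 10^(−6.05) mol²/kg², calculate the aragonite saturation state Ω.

α₂ = 1 / (1 + [H⁺]/K2 + [H⁺]²/(K1K2)) = 1 / (1 + 10^+1.40 + 10^-0.46)
   = 1 / (1 + 25.119 + 0.34674) = 1/26.466 = 0.03778
[CO3²⁻] = α₂ × DIC = 0.03778 × 2.18 = 0.08237 mmol/kg
Ksp = 10^(−6.05) = 8.913×10^-7
Ω = [Ca²⁺][CO3²⁻]/Ksp = (10.3×10^-3)(8.237×10^-5) / 8.913×10^-7 = 0.952

Ω = 0.952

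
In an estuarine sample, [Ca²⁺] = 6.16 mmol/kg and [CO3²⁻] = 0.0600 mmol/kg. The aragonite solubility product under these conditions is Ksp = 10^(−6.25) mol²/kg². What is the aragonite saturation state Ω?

Ω = 0.657

Ksp = 10^(−6.25) = 5.623×10^-7
Ω = [Ca²⁺][CO3²⁻]/Ksp = (6.16×10^-3)(0.0600×10^-3) / 5.623×10^-7 = 0.657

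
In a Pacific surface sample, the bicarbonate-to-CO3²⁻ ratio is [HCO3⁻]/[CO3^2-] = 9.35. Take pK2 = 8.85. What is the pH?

From K2 = [H⁺][CO3^2-]/[HCO3⁻]:  pH = pK2 − log₁₀([HCO3⁻]/[CO3^2-])
log₁₀(9.35) = +0.971
pH = 8.85 − (+0.971) = 7.88

pH = 7.88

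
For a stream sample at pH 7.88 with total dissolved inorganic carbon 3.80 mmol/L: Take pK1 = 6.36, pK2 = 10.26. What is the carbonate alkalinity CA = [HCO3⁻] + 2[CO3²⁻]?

CA = 3.70 mmol/L

CA = [HCO3⁻] + 2[CO3²⁻] = (α₁ + 2α₂)·DIC
At pH 7.88: [H⁺]/K1 = 10^-1.52 = 0.030200, K2/[H⁺] = 10^-2.38 = 0.0041687
α₁ = 1/(1 + 0.030200 + 0.0041687) = 1/1.0344 = 0.9668; α₂ = α₁·K2/[H⁺] = 0.004030
α₁ + 2α₂ = 0.9748
CA = 0.9748 × 3.80 = 3.70 mmol/L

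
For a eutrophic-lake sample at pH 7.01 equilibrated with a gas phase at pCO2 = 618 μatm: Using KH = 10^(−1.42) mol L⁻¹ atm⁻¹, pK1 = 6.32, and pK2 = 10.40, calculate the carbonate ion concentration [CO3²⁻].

[CO3²⁻] = 0.0469 μmol/L

[CO2*] = KH · pCO2 = 10^(−1.42) × 618×10^-6 = 2.350×10^-5 mol/L
α₀ = 1/(1 + K1/[H⁺] + K1K2/[H⁺]²) = 1/(1 + 10^+0.69 + 10^-2.70) = 0.1695
DIC = [CO2*]/α₀ = 2.350×10^-5 / 0.1695 = 0.1386 mmol/L
[CO3²⁻] = α₂·DIC; α₂ = 0.0003382, so [CO3²⁻] = 0.0003382 × 0.1386 = 4.69×10^-5 mmol/L = 0.0469 μmol/L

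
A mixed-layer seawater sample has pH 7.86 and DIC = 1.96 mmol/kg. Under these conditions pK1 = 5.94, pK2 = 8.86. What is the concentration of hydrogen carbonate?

[HCO3⁻] = 1.76 mmol/kg

α₁ = 1 / (1 + [H⁺]/K1 + K2/[H⁺]) = 1 / (1 + 10^-1.92 + 10^-1.00)
   = 1 / (1 + 0.012023 + 0.10000) = 1/1.1120 = 0.8993
[HCO3⁻] = α₁ × DIC = 0.8993 × 1.96 = 1.76 mmol/kg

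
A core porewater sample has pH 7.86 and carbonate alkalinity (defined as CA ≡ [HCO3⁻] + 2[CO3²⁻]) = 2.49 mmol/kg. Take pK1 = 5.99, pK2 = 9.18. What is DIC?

CA = [HCO3⁻] + 2[CO3²⁻] = (α₁ + 2α₂)·DIC
At pH 7.86: [H⁺]/K1 = 10^-1.87 = 0.013490, K2/[H⁺] = 10^-1.32 = 0.047863
α₁ = 1/(1 + 0.013490 + 0.047863) = 1/1.0614 = 0.9422; α₂ = α₁·K2/[H⁺] = 0.04510
α₁ + 2α₂ = 1.0324
DIC = CA / (α₁ + 2α₂) = 2.49 / 1.0324 = 2.41 mmol/kg

DIC = 2.41 mmol/kg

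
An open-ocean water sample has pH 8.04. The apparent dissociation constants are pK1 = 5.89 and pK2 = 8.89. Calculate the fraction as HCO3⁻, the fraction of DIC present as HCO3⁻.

α₁ = 0.871

α₁ = 1 / (1 + [H⁺]/K1 + K2/[H⁺]) = 1 / (1 + 10^-2.15 + 10^-0.85)
   = 1 / (1 + 0.0070795 + 0.14125) = 1/1.1483 = 0.8708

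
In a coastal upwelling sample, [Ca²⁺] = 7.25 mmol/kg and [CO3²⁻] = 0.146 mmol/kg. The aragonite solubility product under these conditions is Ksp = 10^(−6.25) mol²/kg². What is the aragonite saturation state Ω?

Ω = 1.88

Ksp = 10^(−6.25) = 5.623×10^-7
Ω = [Ca²⁺][CO3²⁻]/Ksp = (7.25×10^-3)(0.146×10^-3) / 5.623×10^-7 = 1.88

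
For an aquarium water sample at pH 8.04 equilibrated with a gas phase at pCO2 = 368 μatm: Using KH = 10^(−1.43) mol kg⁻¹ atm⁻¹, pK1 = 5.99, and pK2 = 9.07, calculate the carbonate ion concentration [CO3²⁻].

[CO2*] = KH · pCO2 = 10^(−1.43) × 368×10^-6 = 1.367×10^-5 mol/kg
α₀ = 1/(1 + K1/[H⁺] + K1K2/[H⁺]²) = 1/(1 + 10^+2.05 + 10^+1.02) = 0.008086
DIC = [CO2*]/α₀ = 1.367×10^-5 / 0.008086 = 1.691 mmol/kg
[CO3²⁻] = α₂·DIC; α₂ = 0.08467, so [CO3²⁻] = 0.08467 × 1.691 = 0.143 mmol/kg

[CO3²⁻] = 0.143 mmol/kg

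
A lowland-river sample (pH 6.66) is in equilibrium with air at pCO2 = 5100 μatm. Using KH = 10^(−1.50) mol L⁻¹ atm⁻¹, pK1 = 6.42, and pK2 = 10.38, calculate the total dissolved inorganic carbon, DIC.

[CO2*] = KH · pCO2 = 10^(−1.50) × 5100×10^-6 = 1.613×10^-4 mol/L
α₀ = 1/(1 + K1/[H⁺] + K1K2/[H⁺]²) = 1/(1 + 10^+0.24 + 10^-3.48) = 0.3652
DIC = [CO2*]/α₀ = 1.613×10^-4 / 0.3652 = 0.442 mmol/L

DIC = 0.442 mmol/L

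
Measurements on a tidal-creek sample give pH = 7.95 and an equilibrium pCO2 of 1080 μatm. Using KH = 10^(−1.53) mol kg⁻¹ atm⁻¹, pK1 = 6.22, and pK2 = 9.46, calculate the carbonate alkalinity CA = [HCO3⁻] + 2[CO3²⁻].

[CO2*] = KH · pCO2 = 10^(−1.53) × 1080×10^-6 = 3.187×10^-5 mol/kg
α₀ = 1/(1 + K1/[H⁺] + K1K2/[H⁺]²) = 1/(1 + 10^+1.73 + 10^+0.22) = 0.01774
DIC = [CO2*]/α₀ = 3.187×10^-5 / 0.01774 = 1.796 mmol/kg
CA = (α₁ + 2α₂)·DIC = (0.9528 + 2×0.02944) × 1.796 = 1.82 mmol/kg

CA = 1.82 mmol/kg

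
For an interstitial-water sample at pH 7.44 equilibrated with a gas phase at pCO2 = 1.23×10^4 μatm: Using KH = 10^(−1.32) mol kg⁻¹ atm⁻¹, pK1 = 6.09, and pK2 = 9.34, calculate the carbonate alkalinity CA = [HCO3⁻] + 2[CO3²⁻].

CA = 13.5 mmol/kg

[CO2*] = KH · pCO2 = 10^(−1.32) × 1.23×10^4×10^-6 = 5.887×10^-4 mol/kg
α₀ = 1/(1 + K1/[H⁺] + K1K2/[H⁺]²) = 1/(1 + 10^+1.35 + 10^-0.55) = 0.04225
DIC = [CO2*]/α₀ = 5.887×10^-4 / 0.04225 = 13.93 mmol/kg
CA = (α₁ + 2α₂)·DIC = (0.9458 + 2×0.01191) × 13.93 = 13.5 mmol/kg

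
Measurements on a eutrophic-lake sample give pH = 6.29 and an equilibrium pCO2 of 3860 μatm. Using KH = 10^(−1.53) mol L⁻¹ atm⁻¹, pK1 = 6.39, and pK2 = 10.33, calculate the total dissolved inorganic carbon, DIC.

[CO2*] = KH · pCO2 = 10^(−1.53) × 3860×10^-6 = 1.139×10^-4 mol/L
α₀ = 1/(1 + K1/[H⁺] + K1K2/[H⁺]²) = 1/(1 + 10^-0.10 + 10^-4.14) = 0.5573
DIC = [CO2*]/α₀ = 1.139×10^-4 / 0.5573 = 0.204 mmol/L

DIC = 0.204 mmol/L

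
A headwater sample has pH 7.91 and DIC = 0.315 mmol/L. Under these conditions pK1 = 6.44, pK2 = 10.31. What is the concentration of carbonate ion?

α₂ = 1 / (1 + [H⁺]/K2 + [H⁺]²/(K1K2)) = 1 / (1 + 10^+2.40 + 10^+0.93)
   = 1 / (1 + 251.19 + 8.5114) = 1/260.70 = 0.003836
[CO3²⁻] = α₂ × DIC = 0.003836 × 0.315 = 0.00121 mmol/L = 1.21 μmol/L

[CO3²⁻] = 1.21 μmol/L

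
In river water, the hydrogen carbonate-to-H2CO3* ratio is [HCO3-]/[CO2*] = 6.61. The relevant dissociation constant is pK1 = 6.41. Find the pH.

pH = 7.23

From K1 = [H⁺][HCO3-]/[CO2*]:  pH = pK1 + log₁₀([HCO3-]/[CO2*])
log₁₀(6.61) = +0.820
pH = 6.41 + (+0.820) = 7.23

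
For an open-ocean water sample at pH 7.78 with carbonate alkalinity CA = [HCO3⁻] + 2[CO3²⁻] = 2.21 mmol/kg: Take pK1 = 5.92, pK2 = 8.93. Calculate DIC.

CA = [HCO3⁻] + 2[CO3²⁻] = (α₁ + 2α₂)·DIC
At pH 7.78: [H⁺]/K1 = 10^-1.86 = 0.013804, K2/[H⁺] = 10^-1.15 = 0.070795
α₁ = 1/(1 + 0.013804 + 0.070795) = 1/1.0846 = 0.9220; α₂ = α₁·K2/[H⁺] = 0.06527
α₁ + 2α₂ = 1.0525
DIC = CA / (α₁ + 2α₂) = 2.21 / 1.0525 = 2.10 mmol/kg

DIC = 2.10 mmol/kg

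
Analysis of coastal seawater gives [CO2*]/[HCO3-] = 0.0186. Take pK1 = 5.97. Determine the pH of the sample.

pH = 7.70

From K1 = [H⁺][HCO3-]/[CO2*]:  pH = pK1 − log₁₀([CO2*]/[HCO3-])
log₁₀(0.0186) = -1.730
pH = 5.97 − (-1.730) = 7.70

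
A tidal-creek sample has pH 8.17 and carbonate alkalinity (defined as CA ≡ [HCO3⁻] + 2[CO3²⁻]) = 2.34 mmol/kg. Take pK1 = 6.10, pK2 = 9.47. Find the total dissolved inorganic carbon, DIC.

DIC = 2.25 mmol/kg

CA = [HCO3⁻] + 2[CO3²⁻] = (α₁ + 2α₂)·DIC
At pH 8.17: [H⁺]/K1 = 10^-2.07 = 0.0085114, K2/[H⁺] = 10^-1.30 = 0.050119
α₁ = 1/(1 + 0.0085114 + 0.050119) = 1/1.0586 = 0.9446; α₂ = α₁·K2/[H⁺] = 0.04734
α₁ + 2α₂ = 1.0393
DIC = CA / (α₁ + 2α₂) = 2.34 / 1.0393 = 2.25 mmol/kg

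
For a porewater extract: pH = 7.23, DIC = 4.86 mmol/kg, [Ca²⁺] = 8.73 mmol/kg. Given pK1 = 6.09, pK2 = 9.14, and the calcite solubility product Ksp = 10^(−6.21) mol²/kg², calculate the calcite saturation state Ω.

Ω = 0.780

α₂ = 1 / (1 + [H⁺]/K2 + [H⁺]²/(K1K2)) = 1 / (1 + 10^+1.91 + 10^+0.77)
   = 1 / (1 + 81.283 + 5.8884) = 1/88.171 = 0.01134
[CO3²⁻] = α₂ × DIC = 0.01134 × 4.86 = 0.05512 mmol/kg
Ksp = 10^(−6.21) = 6.166×10^-7
Ω = [Ca²⁺][CO3²⁻]/Ksp = (8.73×10^-3)(5.512×10^-5) / 6.166×10^-7 = 0.780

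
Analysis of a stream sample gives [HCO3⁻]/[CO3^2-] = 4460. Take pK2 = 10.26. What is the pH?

From K2 = [H⁺][CO3^2-]/[HCO3⁻]:  pH = pK2 − log₁₀([HCO3⁻]/[CO3^2-])
log₁₀(4460) = +3.649
pH = 10.26 − (+3.649) = 6.61

pH = 6.61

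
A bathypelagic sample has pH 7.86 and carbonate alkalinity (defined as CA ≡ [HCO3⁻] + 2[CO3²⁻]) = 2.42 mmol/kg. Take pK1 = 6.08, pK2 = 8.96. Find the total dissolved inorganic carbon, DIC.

CA = [HCO3⁻] + 2[CO3²⁻] = (α₁ + 2α₂)·DIC
At pH 7.86: [H⁺]/K1 = 10^-1.78 = 0.016596, K2/[H⁺] = 10^-1.10 = 0.079433
α₁ = 1/(1 + 0.016596 + 0.079433) = 1/1.0960 = 0.9124; α₂ = α₁·K2/[H⁺] = 0.07247
α₁ + 2α₂ = 1.0573
DIC = CA / (α₁ + 2α₂) = 2.42 / 1.0573 = 2.29 mmol/kg

DIC = 2.29 mmol/kg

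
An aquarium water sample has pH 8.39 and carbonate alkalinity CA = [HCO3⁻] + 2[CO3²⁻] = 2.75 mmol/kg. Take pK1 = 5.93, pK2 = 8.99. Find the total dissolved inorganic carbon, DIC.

CA = [HCO3⁻] + 2[CO3²⁻] = (α₁ + 2α₂)·DIC
At pH 8.39: [H⁺]/K1 = 10^-2.46 = 0.0034674, K2/[H⁺] = 10^-0.60 = 0.25119
α₁ = 1/(1 + 0.0034674 + 0.25119) = 1/1.2547 = 0.7970; α₂ = α₁·K2/[H⁺] = 0.2002
α₁ + 2α₂ = 1.1974
DIC = CA / (α₁ + 2α₂) = 2.75 / 1.1974 = 2.30 mmol/kg

DIC = 2.30 mmol/kg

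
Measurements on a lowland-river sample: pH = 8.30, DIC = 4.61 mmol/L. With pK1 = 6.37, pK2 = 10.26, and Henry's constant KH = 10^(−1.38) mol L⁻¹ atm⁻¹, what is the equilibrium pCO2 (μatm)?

pCO2 = 1270 μatm

α₀ = 1 / (1 + K1/[H⁺] + K1K2/[H⁺]²) = 1 / (1 + 10^+1.93 + 10^-0.03)
   = 1 / (1 + 85.114 + 0.93325) = 1/87.047 = 0.01149
[CO2*] = α₀ × DIC = 0.01149 × 4.61 = 0.05296 mmol/L
pCO2 = [CO2*]/KH = 5.296×10^-5 / 4.169×10^-2 = 1270 μatm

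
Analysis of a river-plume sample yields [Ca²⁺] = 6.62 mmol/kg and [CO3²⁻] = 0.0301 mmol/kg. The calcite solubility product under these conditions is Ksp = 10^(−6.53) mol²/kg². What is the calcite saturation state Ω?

Ω = 0.675

Ksp = 10^(−6.53) = 2.951×10^-7
Ω = [Ca²⁺][CO3²⁻]/Ksp = (6.62×10^-3)(0.0301×10^-3) / 2.951×10^-7 = 0.675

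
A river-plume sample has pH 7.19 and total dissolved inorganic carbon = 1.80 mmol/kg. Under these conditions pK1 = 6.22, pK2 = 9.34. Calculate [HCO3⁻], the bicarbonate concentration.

[HCO3⁻] = 1.62 mmol/kg

α₁ = 1 / (1 + [H⁺]/K1 + K2/[H⁺]) = 1 / (1 + 10^-0.97 + 10^-2.15)
   = 1 / (1 + 0.10715 + 0.0070795) = 1/1.1142 = 0.8975
[HCO3⁻] = α₁ × DIC = 0.8975 × 1.80 = 1.62 mmol/kg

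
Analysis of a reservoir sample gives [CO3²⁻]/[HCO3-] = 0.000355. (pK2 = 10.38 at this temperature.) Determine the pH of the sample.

From K2 = [H⁺][CO3²⁻]/[HCO3-]:  pH = pK2 + log₁₀([CO3²⁻]/[HCO3-])
log₁₀(0.000355) = -3.450
pH = 10.38 + (-3.450) = 6.93

pH = 6.93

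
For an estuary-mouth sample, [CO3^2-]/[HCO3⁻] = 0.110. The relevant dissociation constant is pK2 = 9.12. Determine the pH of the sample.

From K2 = [H⁺][CO3^2-]/[HCO3⁻]:  pH = pK2 + log₁₀([CO3^2-]/[HCO3⁻])
log₁₀(0.110) = -0.959
pH = 9.12 + (-0.959) = 8.16

pH = 8.16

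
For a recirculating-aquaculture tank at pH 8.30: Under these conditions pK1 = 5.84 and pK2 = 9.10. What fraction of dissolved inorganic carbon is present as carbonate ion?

α₂ = 1 / (1 + [H⁺]/K2 + [H⁺]²/(K1K2)) = 1 / (1 + 10^+0.80 + 10^-1.66)
   = 1 / (1 + 6.3096 + 0.021878) = 1/7.3315 = 0.1364

α₂ = 0.136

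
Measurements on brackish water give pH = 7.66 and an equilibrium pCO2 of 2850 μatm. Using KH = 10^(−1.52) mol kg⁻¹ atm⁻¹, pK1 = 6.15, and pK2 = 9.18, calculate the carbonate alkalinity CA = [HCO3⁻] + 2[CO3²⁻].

CA = 2.95 mmol/kg

[CO2*] = KH · pCO2 = 10^(−1.52) × 2850×10^-6 = 8.607×10^-5 mol/kg
α₀ = 1/(1 + K1/[H⁺] + K1K2/[H⁺]²) = 1/(1 + 10^+1.51 + 10^-0.01) = 0.02912
DIC = [CO2*]/α₀ = 8.607×10^-5 / 0.02912 = 2.955 mmol/kg
CA = (α₁ + 2α₂)·DIC = (0.9424 + 2×0.02846) × 2.955 = 2.95 mmol/kg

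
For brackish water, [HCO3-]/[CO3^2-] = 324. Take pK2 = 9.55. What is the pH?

From K2 = [H⁺][CO3^2-]/[HCO3-]:  pH = pK2 − log₁₀([HCO3-]/[CO3^2-])
log₁₀(324) = +2.511
pH = 9.55 − (+2.511) = 7.04

pH = 7.04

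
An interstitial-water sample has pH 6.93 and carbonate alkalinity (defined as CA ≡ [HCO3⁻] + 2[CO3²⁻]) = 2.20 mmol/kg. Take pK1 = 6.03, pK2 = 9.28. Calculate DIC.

DIC = 2.46 mmol/kg

CA = [HCO3⁻] + 2[CO3²⁻] = (α₁ + 2α₂)·DIC
At pH 6.93: [H⁺]/K1 = 10^-0.90 = 0.12589, K2/[H⁺] = 10^-2.35 = 0.0044668
α₁ = 1/(1 + 0.12589 + 0.0044668) = 1/1.1304 = 0.8847; α₂ = α₁·K2/[H⁺] = 0.003952
α₁ + 2α₂ = 0.8926
DIC = CA / (α₁ + 2α₂) = 2.20 / 0.8926 = 2.46 mmol/kg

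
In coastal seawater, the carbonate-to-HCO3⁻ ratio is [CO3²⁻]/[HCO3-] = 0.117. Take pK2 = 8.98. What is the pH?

From K2 = [H⁺][CO3²⁻]/[HCO3-]:  pH = pK2 + log₁₀([CO3²⁻]/[HCO3-])
log₁₀(0.117) = -0.932
pH = 8.98 + (-0.932) = 8.05

pH = 8.05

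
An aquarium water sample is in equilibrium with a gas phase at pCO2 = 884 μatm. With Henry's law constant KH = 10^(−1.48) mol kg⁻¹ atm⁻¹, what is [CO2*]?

KH = 10^(−1.48) = 3.311×10^-2 mol kg⁻¹ atm⁻¹
[CO2*] = KH · pCO2 = 3.311×10^-2 × 884×10^-6 atm = 2.93×10^-5 mol/kg

[CO2*] = 29.3 μmol/kg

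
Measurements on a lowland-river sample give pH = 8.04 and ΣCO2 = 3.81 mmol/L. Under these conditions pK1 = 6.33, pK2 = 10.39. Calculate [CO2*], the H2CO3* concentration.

[CO2*] = 0.0726 mmol/L

α₀ = 1 / (1 + K1/[H⁺] + K1K2/[H⁺]²) = 1 / (1 + 10^+1.71 + 10^-0.64)
   = 1 / (1 + 51.286 + 0.22909) = 1/52.515 = 0.01904
[CO2*] = α₀ × DIC = 0.01904 × 3.81 = 0.0726 mmol/L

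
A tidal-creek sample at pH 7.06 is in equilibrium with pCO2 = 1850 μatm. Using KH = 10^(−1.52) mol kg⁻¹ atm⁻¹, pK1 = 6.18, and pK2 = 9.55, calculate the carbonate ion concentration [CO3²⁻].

[CO2*] = KH · pCO2 = 10^(−1.52) × 1850×10^-6 = 5.587×10^-5 mol/kg
α₀ = 1/(1 + K1/[H⁺] + K1K2/[H⁺]²) = 1/(1 + 10^+0.88 + 10^-1.61) = 0.1161
DIC = [CO2*]/α₀ = 5.587×10^-5 / 0.1161 = 0.4811 mmol/kg
[CO3²⁻] = α₂·DIC; α₂ = 0.002851, so [CO3²⁻] = 0.002851 × 0.4811 = 0.00137 mmol/kg = 1.37 μmol/kg

[CO3²⁻] = 1.37 μmol/kg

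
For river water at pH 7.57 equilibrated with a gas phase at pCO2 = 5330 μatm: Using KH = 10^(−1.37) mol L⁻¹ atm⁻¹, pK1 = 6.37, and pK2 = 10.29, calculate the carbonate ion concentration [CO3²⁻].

[CO3²⁻] = 6.87 μmol/L

[CO2*] = KH · pCO2 = 10^(−1.37) × 5330×10^-6 = 2.274×10^-4 mol/L
α₀ = 1/(1 + K1/[H⁺] + K1K2/[H⁺]²) = 1/(1 + 10^+1.20 + 10^-1.52) = 0.05924
DIC = [CO2*]/α₀ = 2.274×10^-4 / 0.05924 = 3.838 mmol/L
[CO3²⁻] = α₂·DIC; α₂ = 0.001789, so [CO3²⁻] = 0.001789 × 3.838 = 0.00687 mmol/L = 6.87 μmol/L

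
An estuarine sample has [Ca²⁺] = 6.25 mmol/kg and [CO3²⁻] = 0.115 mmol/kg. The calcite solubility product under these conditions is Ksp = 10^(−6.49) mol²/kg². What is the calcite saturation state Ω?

Ksp = 10^(−6.49) = 3.236×10^-7
Ω = [Ca²⁺][CO3²⁻]/Ksp = (6.25×10^-3)(0.115×10^-3) / 3.236×10^-7 = 2.22

Ω = 2.22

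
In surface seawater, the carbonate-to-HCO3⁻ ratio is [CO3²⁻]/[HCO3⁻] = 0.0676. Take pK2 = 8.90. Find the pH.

pH = 7.73

From K2 = [H⁺][CO3²⁻]/[HCO3⁻]:  pH = pK2 + log₁₀([CO3²⁻]/[HCO3⁻])
log₁₀(0.0676) = -1.170
pH = 8.90 + (-1.170) = 7.73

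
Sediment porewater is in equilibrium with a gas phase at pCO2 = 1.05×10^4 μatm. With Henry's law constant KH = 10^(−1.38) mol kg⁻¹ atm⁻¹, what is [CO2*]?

[CO2*] = 438 μmol/kg

KH = 10^(−1.38) = 4.169×10^-2 mol kg⁻¹ atm⁻¹
[CO2*] = KH · pCO2 = 4.169×10^-2 × 1.05×10^4×10^-6 atm = 4.38×10^-4 mol/kg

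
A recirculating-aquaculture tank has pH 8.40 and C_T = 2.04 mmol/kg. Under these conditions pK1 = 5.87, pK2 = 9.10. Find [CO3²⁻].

α₂ = 1 / (1 + [H⁺]/K2 + [H⁺]²/(K1K2)) = 1 / (1 + 10^+0.70 + 10^-1.83)
   = 1 / (1 + 5.0119 + 0.014791) = 1/6.0267 = 0.1659
[CO3²⁻] = α₂ × DIC = 0.1659 × 2.04 = 0.338 mmol/kg

[CO3²⁻] = 0.338 mmol/kg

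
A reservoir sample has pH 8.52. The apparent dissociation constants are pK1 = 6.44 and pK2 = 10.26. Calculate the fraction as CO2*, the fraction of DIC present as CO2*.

α₀ = 1 / (1 + K1/[H⁺] + K1K2/[H⁺]²) = 1 / (1 + 10^+2.08 + 10^+0.34)
   = 1 / (1 + 120.23 + 2.1878) = 1/123.41 = 0.008103

α₀ = 0.00810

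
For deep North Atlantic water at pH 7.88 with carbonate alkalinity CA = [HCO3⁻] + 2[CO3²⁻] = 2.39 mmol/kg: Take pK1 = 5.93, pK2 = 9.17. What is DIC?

DIC = 2.30 mmol/kg

CA = [HCO3⁻] + 2[CO3²⁻] = (α₁ + 2α₂)·DIC
At pH 7.88: [H⁺]/K1 = 10^-1.95 = 0.011220, K2/[H⁺] = 10^-1.29 = 0.051286
α₁ = 1/(1 + 0.011220 + 0.051286) = 1/1.0625 = 0.9412; α₂ = α₁·K2/[H⁺] = 0.04827
α₁ + 2α₂ = 1.0377
DIC = CA / (α₁ + 2α₂) = 2.39 / 1.0377 = 2.30 mmol/kg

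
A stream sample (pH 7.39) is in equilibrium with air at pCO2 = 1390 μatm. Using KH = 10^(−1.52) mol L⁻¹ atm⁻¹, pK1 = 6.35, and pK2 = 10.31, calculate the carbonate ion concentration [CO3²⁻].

[CO2*] = KH · pCO2 = 10^(−1.52) × 1390×10^-6 = 4.198×10^-5 mol/L
α₀ = 1/(1 + K1/[H⁺] + K1K2/[H⁺]²) = 1/(1 + 10^+1.04 + 10^-1.88) = 0.08349
DIC = [CO2*]/α₀ = 4.198×10^-5 / 0.08349 = 0.5028 mmol/L
[CO3²⁻] = α₂·DIC; α₂ = 0.001101, so [CO3²⁻] = 0.001101 × 0.5028 = 0.000553 mmol/L = 0.553 μmol/L

[CO3²⁻] = 0.553 μmol/L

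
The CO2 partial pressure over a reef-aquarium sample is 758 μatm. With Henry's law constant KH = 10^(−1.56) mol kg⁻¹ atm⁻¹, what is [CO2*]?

KH = 10^(−1.56) = 2.754×10^-2 mol kg⁻¹ atm⁻¹
[CO2*] = KH · pCO2 = 2.754×10^-2 × 758×10^-6 atm = 2.09×10^-5 mol/kg

[CO2*] = 20.9 μmol/kg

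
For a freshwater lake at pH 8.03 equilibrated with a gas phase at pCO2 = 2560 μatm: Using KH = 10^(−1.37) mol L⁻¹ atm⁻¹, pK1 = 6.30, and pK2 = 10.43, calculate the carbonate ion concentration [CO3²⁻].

[CO2*] = KH · pCO2 = 10^(−1.37) × 2560×10^-6 = 1.092×10^-4 mol/L
α₀ = 1/(1 + K1/[H⁺] + K1K2/[H⁺]²) = 1/(1 + 10^+1.73 + 10^-0.67) = 0.01821
DIC = [CO2*]/α₀ = 1.092×10^-4 / 0.01821 = 5.997 mmol/L
[CO3²⁻] = α₂·DIC; α₂ = 0.003893, so [CO3²⁻] = 0.003893 × 5.997 = 0.0233 mmol/L

[CO3²⁻] = 0.0233 mmol/L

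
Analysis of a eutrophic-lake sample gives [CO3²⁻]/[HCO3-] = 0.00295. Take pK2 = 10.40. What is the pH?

From K2 = [H⁺][CO3²⁻]/[HCO3-]:  pH = pK2 + log₁₀([CO3²⁻]/[HCO3-])
log₁₀(0.00295) = -2.530
pH = 10.40 + (-2.530) = 7.87

pH = 7.87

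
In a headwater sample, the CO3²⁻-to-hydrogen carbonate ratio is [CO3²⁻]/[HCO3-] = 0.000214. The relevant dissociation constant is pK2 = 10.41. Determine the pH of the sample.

pH = 6.74

From K2 = [H⁺][CO3²⁻]/[HCO3-]:  pH = pK2 + log₁₀([CO3²⁻]/[HCO3-])
log₁₀(0.000214) = -3.670
pH = 10.41 + (-3.670) = 6.74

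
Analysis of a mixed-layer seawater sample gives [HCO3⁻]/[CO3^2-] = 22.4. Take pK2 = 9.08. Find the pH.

pH = 7.73

From K2 = [H⁺][CO3^2-]/[HCO3⁻]:  pH = pK2 − log₁₀([HCO3⁻]/[CO3^2-])
log₁₀(22.4) = +1.350
pH = 9.08 − (+1.350) = 7.73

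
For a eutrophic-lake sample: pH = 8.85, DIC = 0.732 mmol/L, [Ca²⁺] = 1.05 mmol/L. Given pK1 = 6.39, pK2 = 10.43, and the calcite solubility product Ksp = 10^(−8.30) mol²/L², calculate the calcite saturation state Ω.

Ω = 3.92

α₂ = 1 / (1 + [H⁺]/K2 + [H⁺]²/(K1K2)) = 1 / (1 + 10^+1.58 + 10^-0.88)
   = 1 / (1 + 38.019 + 0.13183) = 1/39.151 = 0.02554
[CO3²⁻] = α₂ × DIC = 0.02554 × 0.732 = 0.01870 mmol/L = 18.70 μmol/L
Ksp = 10^(−8.30) = 5.012×10^-9
Ω = [Ca²⁺][CO3²⁻]/Ksp = (1.05×10^-3)(1.870×10^-5) / 5.012×10^-9 = 3.92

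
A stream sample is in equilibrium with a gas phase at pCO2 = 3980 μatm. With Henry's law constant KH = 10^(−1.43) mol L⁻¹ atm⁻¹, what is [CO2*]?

[CO2*] = 148 μmol/L

KH = 10^(−1.43) = 3.715×10^-2 mol L⁻¹ atm⁻¹
[CO2*] = KH · pCO2 = 3.715×10^-2 × 3980×10^-6 atm = 1.48×10^-4 mol/L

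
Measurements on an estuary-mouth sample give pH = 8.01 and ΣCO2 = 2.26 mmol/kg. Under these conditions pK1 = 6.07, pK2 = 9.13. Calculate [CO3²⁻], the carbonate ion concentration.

[CO3²⁻] = 0.158 mmol/kg

α₂ = 1 / (1 + [H⁺]/K2 + [H⁺]²/(K1K2)) = 1 / (1 + 10^+1.12 + 10^-0.82)
   = 1 / (1 + 13.183 + 0.15136) = 1/14.334 = 0.06976
[CO3²⁻] = α₂ × DIC = 0.06976 × 2.26 = 0.158 mmol/kg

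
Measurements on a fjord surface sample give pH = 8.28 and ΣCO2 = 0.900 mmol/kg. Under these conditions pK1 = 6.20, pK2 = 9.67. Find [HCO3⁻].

[HCO3⁻] = 0.858 mmol/kg

α₁ = 1 / (1 + [H⁺]/K1 + K2/[H⁺]) = 1 / (1 + 10^-2.08 + 10^-1.39)
   = 1 / (1 + 0.0083176 + 0.040738) = 1/1.0491 = 0.9532
[HCO3⁻] = α₁ × DIC = 0.9532 × 0.900 = 0.858 mmol/kg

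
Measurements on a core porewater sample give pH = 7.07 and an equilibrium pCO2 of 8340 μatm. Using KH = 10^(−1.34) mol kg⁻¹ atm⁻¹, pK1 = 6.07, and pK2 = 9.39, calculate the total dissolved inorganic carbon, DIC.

[CO2*] = KH · pCO2 = 10^(−1.34) × 8340×10^-6 = 3.812×10^-4 mol/kg
α₀ = 1/(1 + K1/[H⁺] + K1K2/[H⁺]²) = 1/(1 + 10^+1.00 + 10^-1.32) = 0.09052
DIC = [CO2*]/α₀ = 3.812×10^-4 / 0.09052 = 4.21 mmol/kg

DIC = 4.21 mmol/kg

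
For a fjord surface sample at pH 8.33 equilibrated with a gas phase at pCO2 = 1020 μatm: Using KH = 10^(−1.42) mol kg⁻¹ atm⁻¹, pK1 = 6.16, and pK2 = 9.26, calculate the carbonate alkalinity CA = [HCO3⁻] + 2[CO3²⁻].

CA = 7.08 mmol/kg

[CO2*] = KH · pCO2 = 10^(−1.42) × 1020×10^-6 = 3.878×10^-5 mol/kg
α₀ = 1/(1 + K1/[H⁺] + K1K2/[H⁺]²) = 1/(1 + 10^+2.17 + 10^+1.24) = 0.006014
DIC = [CO2*]/α₀ = 3.878×10^-5 / 0.006014 = 6.449 mmol/kg
CA = (α₁ + 2α₂)·DIC = (0.8895 + 2×0.1045) × 6.449 = 7.08 mmol/kg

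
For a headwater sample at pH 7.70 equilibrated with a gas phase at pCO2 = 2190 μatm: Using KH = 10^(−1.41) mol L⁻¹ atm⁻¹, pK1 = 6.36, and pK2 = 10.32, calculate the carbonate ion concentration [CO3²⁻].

[CO2*] = KH · pCO2 = 10^(−1.41) × 2190×10^-6 = 8.520×10^-5 mol/L
α₀ = 1/(1 + K1/[H⁺] + K1K2/[H⁺]²) = 1/(1 + 10^+1.34 + 10^-1.28) = 0.04361
DIC = [CO2*]/α₀ = 8.520×10^-5 / 0.04361 = 1.954 mmol/L
[CO3²⁻] = α₂·DIC; α₂ = 0.002289, so [CO3²⁻] = 0.002289 × 1.954 = 0.00447 mmol/L = 4.47 μmol/L

[CO3²⁻] = 4.47 μmol/L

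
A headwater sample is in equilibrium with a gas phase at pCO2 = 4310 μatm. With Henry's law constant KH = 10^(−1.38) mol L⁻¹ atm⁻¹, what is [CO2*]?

[CO2*] = 180 μmol/L

KH = 10^(−1.38) = 4.169×10^-2 mol L⁻¹ atm⁻¹
[CO2*] = KH · pCO2 = 4.169×10^-2 × 4310×10^-6 atm = 1.80×10^-4 mol/L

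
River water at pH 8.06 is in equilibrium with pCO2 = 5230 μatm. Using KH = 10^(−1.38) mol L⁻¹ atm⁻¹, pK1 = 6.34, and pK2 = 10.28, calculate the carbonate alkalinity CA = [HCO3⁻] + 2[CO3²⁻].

[CO2*] = KH · pCO2 = 10^(−1.38) × 5230×10^-6 = 2.180×10^-4 mol/L
α₀ = 1/(1 + K1/[H⁺] + K1K2/[H⁺]²) = 1/(1 + 10^+1.72 + 10^-0.50) = 0.01859
DIC = [CO2*]/α₀ = 2.180×10^-4 / 0.01859 = 11.73 mmol/L
CA = (α₁ + 2α₂)·DIC = (0.9755 + 2×0.005878) × 11.73 = 11.6 mmol/L

CA = 11.6 mmol/L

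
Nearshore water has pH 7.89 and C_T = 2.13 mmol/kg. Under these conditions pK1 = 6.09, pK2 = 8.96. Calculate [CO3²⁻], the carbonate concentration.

[CO3²⁻] = 0.165 mmol/kg

α₂ = 1 / (1 + [H⁺]/K2 + [H⁺]²/(K1K2)) = 1 / (1 + 10^+1.07 + 10^-0.73)
   = 1 / (1 + 11.749 + 0.18621) = 1/12.935 = 0.07731
[CO3²⁻] = α₂ × DIC = 0.07731 × 2.13 = 0.165 mmol/kg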